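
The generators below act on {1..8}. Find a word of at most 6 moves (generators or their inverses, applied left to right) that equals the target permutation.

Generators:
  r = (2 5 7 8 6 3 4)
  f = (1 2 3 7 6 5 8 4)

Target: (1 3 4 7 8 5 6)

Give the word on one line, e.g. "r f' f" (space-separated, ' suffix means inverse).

r' f r f' r

  after r': (2 4 3 6 8 7 5)
  after f: (1 2)(3 5)(4 7 8 6)
  after r: (1 5 4 8 3 7 6 2)
  after f': (1 6)(2 4 5 8)
  after r: (1 3 4 7 8 5 6)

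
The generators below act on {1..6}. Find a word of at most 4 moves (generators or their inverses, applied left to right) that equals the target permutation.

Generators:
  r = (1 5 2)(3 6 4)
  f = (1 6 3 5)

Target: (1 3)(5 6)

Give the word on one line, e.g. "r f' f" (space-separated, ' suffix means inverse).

  after f': (1 5 3 6)
  after f': (1 3)(5 6)

f' f'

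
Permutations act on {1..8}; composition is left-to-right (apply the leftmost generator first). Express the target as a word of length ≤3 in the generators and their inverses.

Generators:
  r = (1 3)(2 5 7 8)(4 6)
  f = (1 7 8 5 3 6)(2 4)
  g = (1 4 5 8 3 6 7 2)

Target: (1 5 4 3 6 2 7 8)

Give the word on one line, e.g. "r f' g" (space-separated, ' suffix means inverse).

r' f'

  after r': (1 3)(2 8 7 5)(4 6)
  after f': (1 5 4 3 6 2 7 8)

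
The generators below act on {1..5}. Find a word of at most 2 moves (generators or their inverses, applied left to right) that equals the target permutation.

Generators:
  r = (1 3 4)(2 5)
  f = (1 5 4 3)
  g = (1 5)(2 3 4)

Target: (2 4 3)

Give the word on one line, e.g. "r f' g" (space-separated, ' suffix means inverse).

g g

  after g: (1 5)(2 3 4)
  after g: (2 4 3)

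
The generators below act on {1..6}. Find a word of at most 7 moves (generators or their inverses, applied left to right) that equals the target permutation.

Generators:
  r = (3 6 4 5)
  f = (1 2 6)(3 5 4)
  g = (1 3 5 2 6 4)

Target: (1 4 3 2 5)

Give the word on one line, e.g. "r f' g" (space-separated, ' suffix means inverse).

  after g: (1 3 5 2 6 4)
  after f': (1 4 6 5)
  after f': (1 5 6 3 4 2)
  after g': (1 3 6)(2 4 5)
  after f': (1 4 3 2 5)

g f' f' g' f'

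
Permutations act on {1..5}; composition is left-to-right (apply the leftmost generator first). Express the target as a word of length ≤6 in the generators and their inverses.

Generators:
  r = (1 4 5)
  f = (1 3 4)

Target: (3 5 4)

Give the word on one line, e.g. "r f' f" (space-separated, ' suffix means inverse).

  after r': (1 5 4)
  after f': (1 5 3)
  after r': (1 4)(3 5)
  after f: (3 5 4)

r' f' r' f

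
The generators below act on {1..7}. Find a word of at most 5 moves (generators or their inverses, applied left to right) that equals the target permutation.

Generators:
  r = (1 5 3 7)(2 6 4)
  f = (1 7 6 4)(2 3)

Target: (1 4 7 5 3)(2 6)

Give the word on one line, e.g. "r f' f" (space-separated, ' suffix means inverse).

r f' r f' r'

  after r: (1 5 3 7)(2 6 4)
  after f': (1 5 2 7 4 3)
  after r: (1 3 5 6 4 7 2)
  after f': (1 2 4)(3 5 7)
  after r': (1 4 7 5 3)(2 6)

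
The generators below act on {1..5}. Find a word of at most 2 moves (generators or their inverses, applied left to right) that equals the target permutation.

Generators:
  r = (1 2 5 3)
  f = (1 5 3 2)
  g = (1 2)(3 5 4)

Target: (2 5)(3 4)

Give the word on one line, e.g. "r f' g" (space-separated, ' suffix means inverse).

f' g

  after f': (1 2 3 5)
  after g: (2 5)(3 4)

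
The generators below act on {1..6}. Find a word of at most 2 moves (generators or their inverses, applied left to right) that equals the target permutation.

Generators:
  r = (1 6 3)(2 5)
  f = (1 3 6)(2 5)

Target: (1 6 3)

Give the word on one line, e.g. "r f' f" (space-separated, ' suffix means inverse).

f r'

  after f: (1 3 6)(2 5)
  after r': (1 6 3)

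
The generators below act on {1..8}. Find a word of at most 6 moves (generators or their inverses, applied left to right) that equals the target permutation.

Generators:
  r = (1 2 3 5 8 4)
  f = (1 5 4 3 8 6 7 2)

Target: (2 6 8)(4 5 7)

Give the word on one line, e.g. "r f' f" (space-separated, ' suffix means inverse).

  after f': (1 2 7 6 8 3 4 5)
  after r: (1 3)(2 7 6 4 8 5)
  after f': (1 4 3 2 6 5 7 8)
  after r: (2 6 8)(4 5 7)

f' r f' r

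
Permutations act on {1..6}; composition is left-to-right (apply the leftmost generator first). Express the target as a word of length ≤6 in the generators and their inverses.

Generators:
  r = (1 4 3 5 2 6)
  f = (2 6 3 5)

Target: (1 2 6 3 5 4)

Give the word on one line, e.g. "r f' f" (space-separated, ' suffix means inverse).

f f f r' f'

  after f: (2 6 3 5)
  after f: (2 3)(5 6)
  after f: (2 5 3 6)
  after r': (1 6 5 4)(2 3)
  after f': (1 2 6 3 5 4)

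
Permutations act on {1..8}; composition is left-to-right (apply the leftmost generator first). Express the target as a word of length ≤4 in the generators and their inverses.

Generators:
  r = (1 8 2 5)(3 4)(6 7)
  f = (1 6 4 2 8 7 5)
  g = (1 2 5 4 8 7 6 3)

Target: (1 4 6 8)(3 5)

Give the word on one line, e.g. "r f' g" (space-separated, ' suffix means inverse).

r g'

  after r: (1 8 2 5)(3 4)(6 7)
  after g': (1 4 6 8)(3 5)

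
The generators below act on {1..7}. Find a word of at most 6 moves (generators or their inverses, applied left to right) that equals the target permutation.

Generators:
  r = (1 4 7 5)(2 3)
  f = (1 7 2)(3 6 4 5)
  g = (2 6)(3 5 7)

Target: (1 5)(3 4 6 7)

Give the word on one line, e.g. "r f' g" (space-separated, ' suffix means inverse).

  after g': (2 6)(3 7 5)
  after f': (1 2 3)(4 6 7)
  after r: (1 3 4 6 5)
  after g': (1 7 5)(2 6 3 4)
  after g': (1 5)(3 4 6 7)

g' f' r g' g'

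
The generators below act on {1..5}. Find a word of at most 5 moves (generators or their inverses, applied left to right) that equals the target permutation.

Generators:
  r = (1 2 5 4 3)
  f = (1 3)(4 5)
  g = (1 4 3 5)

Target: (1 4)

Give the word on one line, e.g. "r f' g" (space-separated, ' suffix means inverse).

r' r' g r'

  after r': (1 3 4 5 2)
  after r': (1 4 2 3 5)
  after g: (1 3)(2 5 4)
  after r': (1 4)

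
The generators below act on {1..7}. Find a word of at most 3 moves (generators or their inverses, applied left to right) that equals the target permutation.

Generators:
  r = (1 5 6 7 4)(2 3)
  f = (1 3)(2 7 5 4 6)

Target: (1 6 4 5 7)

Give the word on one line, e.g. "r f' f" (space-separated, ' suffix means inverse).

r r

  after r: (1 5 6 7 4)(2 3)
  after r: (1 6 4 5 7)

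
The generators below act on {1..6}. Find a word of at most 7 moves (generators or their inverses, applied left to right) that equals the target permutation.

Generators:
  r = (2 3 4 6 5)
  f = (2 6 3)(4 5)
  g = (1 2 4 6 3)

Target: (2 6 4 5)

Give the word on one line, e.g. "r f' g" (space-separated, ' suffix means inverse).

  after f: (2 6 3)(4 5)
  after r': (2 4 6)(3 5)
  after f: (2 5)(3 4)
  after r: (3 6 5)
  after f: (2 6 4 5)

f r' f r f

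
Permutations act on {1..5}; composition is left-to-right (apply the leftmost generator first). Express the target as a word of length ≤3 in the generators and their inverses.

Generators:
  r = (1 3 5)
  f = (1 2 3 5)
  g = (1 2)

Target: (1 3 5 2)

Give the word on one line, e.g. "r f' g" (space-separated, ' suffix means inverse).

  after f': (1 5 3 2)
  after g': (1 5 3)
  after f': (1 3 5 2)

f' g' f'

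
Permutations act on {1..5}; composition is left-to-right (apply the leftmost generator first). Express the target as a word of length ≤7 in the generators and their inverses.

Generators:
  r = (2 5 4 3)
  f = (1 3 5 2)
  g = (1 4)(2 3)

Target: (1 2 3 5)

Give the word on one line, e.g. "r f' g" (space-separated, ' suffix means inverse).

g f' g' r' f'

  after g: (1 4)(2 3)
  after f': (1 4 2)(3 5)
  after g': (2 4 3 5)
  after r': (2 5 3)
  after f': (1 2 3 5)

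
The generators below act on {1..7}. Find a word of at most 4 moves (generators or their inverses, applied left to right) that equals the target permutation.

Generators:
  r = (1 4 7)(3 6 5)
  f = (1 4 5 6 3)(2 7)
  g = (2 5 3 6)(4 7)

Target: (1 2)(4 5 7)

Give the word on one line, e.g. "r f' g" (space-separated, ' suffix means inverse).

  after g': (2 6 3 5)(4 7)
  after r: (1 4)(2 5)
  after r: (1 7)(2 3 6 5)
  after f: (1 2)(4 5 7)

g' r r f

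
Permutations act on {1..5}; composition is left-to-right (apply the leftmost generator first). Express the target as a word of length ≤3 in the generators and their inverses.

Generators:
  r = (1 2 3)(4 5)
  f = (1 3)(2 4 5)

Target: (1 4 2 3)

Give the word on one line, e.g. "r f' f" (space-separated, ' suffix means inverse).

  after r: (1 2 3)(4 5)
  after f': (1 5 2)
  after f': (1 4 2 3)

r f' f'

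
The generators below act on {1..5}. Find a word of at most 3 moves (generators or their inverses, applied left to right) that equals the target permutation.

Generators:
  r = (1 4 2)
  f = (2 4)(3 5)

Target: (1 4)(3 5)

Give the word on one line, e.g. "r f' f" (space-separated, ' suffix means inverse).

  after r: (1 4 2)
  after r: (1 2 4)
  after f: (1 4)(3 5)

r r f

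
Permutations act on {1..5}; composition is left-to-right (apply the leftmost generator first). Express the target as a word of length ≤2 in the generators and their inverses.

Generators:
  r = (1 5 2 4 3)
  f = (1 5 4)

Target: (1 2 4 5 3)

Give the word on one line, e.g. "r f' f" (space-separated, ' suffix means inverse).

  after f: (1 5 4)
  after r: (1 2 4 5 3)

f r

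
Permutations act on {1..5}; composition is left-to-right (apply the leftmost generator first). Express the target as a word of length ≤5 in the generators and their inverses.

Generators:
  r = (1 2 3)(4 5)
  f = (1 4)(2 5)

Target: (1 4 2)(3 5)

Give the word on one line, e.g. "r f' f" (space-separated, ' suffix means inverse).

  after r': (1 3 2)(4 5)
  after r': (1 2 3)
  after f: (1 5 2 3 4)
  after r: (1 4 2)(3 5)

r' r' f r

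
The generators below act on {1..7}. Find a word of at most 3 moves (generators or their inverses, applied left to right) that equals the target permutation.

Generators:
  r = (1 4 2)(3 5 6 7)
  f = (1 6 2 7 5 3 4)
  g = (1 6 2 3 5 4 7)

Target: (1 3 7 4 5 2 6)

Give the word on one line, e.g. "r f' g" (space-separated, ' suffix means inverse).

r g' r'

  after r: (1 4 2)(3 5 6 7)
  after g': (1 5)(2 7)(4 6)
  after r': (1 3 7 4 5 2 6)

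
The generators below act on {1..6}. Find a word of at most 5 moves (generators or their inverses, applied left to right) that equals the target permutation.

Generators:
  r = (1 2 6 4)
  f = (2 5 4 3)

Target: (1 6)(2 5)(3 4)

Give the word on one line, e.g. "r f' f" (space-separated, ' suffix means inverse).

r f f r' f

  after r: (1 2 6 4)
  after f: (1 5 4)(2 6 3)
  after f: (1 4)(2 6)(3 5)
  after r': (1 6)(3 5)
  after f: (1 6)(2 5)(3 4)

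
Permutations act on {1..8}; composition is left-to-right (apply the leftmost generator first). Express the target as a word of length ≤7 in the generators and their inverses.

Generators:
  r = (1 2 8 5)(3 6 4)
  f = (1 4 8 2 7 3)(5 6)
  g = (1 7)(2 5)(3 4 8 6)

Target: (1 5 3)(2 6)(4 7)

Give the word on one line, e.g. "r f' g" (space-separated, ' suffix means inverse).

  after r': (1 5 8 2)(3 4 6)
  after f': (1 6 7 2 3)(4 5)
  after r: (1 4)(2 6 7 8 5 3)
  after g: (1 8 2 3 5 4 7 6)
  after r: (1 5 3)(2 6)(4 7)

r' f' r g r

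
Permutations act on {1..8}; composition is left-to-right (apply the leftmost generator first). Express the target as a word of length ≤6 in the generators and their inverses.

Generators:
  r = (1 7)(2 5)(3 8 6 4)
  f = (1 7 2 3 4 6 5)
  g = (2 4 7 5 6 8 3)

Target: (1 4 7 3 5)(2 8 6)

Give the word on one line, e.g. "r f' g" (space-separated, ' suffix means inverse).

r g r' f f

  after r: (1 7)(2 5)(3 8 6 4)
  after g: (1 5 4 2 6 7)
  after r': (1 2 8 3 4 5 6)
  after f: (1 3 6 7 2 8 4)
  after f: (1 4 7 3 5)(2 8 6)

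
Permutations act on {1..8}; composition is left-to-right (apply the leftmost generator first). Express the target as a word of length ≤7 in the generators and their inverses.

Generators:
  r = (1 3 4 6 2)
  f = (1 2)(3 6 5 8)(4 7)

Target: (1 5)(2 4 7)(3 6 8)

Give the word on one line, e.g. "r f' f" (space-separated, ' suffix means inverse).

  after f': (1 2)(3 8 5 6)(4 7)
  after r: (2 3 8 5)(4 7 6)
  after r: (1 3 8 5)(2 4 7)
  after f: (1 6 5 2 7)
  after f: (1 5)(2 4 7)(3 6 8)

f' r r f f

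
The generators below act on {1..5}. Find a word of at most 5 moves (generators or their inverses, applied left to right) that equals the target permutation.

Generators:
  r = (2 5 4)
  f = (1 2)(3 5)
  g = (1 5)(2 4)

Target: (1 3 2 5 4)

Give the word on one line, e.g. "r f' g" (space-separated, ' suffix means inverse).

g r' f g' f

  after g: (1 5)(2 4)
  after r': (1 2 5)
  after f: (2 3 5)
  after g': (1 5 4 2 3)
  after f: (1 3 2 5 4)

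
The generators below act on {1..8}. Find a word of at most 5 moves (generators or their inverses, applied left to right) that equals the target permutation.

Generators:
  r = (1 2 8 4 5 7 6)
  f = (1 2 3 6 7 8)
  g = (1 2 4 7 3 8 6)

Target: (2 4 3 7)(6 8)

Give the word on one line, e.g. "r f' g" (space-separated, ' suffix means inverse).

g' f' f' g'

  after g': (1 6 8 3 7 4 2)
  after f': (1 3 6 7 4)(2 8)
  after f': (1 2 7 4 8)
  after g': (2 4 3 7)(6 8)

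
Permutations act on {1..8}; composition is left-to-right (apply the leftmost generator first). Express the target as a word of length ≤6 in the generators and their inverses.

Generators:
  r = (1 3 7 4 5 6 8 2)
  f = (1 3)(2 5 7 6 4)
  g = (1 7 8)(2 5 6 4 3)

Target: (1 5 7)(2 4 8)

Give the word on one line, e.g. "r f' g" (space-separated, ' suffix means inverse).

  after f': (1 3)(2 4 6 7 5)
  after g': (1 4 5 3 8 7 2 6)
  after g': (1 6 8)(2 5 4)(3 7)
  after r': (1 5 7)(2 4 8)

f' g' g' r'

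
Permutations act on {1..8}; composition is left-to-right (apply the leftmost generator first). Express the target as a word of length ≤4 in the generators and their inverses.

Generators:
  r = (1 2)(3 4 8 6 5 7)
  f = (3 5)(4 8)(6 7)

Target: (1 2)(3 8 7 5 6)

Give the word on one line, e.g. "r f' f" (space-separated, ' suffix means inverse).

  after r: (1 2)(3 4 8 6 5 7)
  after f': (1 2)(3 8 7 5 6)

r f'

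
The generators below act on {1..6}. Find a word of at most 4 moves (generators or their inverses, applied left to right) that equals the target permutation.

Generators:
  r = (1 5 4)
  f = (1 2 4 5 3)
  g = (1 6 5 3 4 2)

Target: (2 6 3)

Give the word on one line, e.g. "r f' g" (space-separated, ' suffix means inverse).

g' r g

  after g': (1 2 4 3 5 6)
  after r: (1 2)(3 4)(5 6)
  after g: (2 6 3)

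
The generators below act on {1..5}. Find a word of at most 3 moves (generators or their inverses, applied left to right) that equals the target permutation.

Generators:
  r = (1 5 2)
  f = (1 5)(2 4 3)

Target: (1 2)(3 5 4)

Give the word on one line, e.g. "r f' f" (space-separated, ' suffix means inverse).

r f r'

  after r: (1 5 2)
  after f: (2 5 4 3)
  after r': (1 2)(3 5 4)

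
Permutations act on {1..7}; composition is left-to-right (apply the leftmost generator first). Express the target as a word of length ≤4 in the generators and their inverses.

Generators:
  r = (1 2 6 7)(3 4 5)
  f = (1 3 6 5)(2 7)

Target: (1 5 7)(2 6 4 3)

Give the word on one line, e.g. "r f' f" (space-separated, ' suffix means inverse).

  after f: (1 3 6 5)(2 7)
  after r': (1 5 7)(2 6 4 3)

f r'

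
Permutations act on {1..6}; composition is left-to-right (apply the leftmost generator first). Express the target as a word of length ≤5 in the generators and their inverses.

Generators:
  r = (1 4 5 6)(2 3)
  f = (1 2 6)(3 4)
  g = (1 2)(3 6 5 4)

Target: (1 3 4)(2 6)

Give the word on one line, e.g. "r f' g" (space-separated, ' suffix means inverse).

g' r f' g

  after g': (1 2)(3 4 5 6)
  after r: (1 3 5)(2 4 6)
  after f': (1 4 2 3 5 6)
  after g: (1 3 4)(2 6)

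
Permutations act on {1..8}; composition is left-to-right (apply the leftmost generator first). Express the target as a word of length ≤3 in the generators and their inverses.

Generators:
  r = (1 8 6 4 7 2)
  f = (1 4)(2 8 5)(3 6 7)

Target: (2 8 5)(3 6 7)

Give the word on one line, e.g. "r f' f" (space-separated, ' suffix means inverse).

f' f'

  after f': (1 4)(2 5 8)(3 7 6)
  after f': (2 8 5)(3 6 7)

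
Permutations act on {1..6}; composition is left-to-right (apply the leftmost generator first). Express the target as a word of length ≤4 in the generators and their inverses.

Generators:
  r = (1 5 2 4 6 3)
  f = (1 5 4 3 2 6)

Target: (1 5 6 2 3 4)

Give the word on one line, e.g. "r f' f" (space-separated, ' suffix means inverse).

f r' f

  after f: (1 5 4 3 2 6)
  after r': (2 4 6 3 5)
  after f: (1 5 6 2 3 4)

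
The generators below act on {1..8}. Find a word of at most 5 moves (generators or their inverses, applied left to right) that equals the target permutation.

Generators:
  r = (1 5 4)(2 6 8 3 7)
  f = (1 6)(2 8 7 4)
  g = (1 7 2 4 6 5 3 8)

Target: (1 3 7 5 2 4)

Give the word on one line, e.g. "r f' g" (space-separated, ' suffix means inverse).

  after g': (1 8 3 5 6 4 2 7)
  after r: (1 3 4 6)(5 8 7)
  after f': (1 3 7 5 2 4)

g' r f'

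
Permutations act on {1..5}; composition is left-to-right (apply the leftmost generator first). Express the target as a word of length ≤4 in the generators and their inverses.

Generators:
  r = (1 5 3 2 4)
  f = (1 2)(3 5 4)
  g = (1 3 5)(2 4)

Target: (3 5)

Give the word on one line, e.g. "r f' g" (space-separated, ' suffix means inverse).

g' f' f' r

  after g': (1 5 3)(2 4)
  after f': (1 3 2 5 4)
  after f': (1 4 2 3)
  after r: (3 5)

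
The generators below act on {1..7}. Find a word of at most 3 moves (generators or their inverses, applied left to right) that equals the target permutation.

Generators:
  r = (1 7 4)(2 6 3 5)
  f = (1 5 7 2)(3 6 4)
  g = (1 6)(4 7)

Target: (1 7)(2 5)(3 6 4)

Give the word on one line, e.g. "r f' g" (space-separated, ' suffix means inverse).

  after f': (1 2 7 5)(3 4 6)
  after f': (1 7)(2 5)(3 6 4)

f' f'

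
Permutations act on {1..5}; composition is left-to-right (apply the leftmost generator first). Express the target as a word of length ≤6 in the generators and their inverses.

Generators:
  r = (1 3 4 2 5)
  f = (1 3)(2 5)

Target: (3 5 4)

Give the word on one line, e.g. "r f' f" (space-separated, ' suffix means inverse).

r f r f

  after r: (1 3 4 2 5)
  after f: (3 4 5)
  after r: (1 3 2 5 4)
  after f: (3 5 4)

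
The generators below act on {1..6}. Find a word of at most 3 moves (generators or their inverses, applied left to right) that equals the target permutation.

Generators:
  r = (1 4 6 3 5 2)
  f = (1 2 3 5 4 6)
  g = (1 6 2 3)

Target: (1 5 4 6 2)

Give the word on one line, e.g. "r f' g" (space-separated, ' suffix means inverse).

  after g': (1 3 2 6)
  after f: (1 5 4 6 2)

g' f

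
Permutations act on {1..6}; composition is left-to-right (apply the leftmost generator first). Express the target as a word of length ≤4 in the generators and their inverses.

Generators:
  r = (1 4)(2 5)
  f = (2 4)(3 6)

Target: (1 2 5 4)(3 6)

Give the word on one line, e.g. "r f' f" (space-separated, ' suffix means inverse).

r' f f f

  after r': (1 4)(2 5)
  after f: (1 2 5 4)(3 6)
  after f: (1 4)(2 5)
  after f: (1 2 5 4)(3 6)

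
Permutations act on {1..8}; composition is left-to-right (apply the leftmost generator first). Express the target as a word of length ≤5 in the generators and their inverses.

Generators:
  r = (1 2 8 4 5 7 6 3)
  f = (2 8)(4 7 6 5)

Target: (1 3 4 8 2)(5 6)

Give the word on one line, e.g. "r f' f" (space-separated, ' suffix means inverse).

  after r': (1 3 6 7 5 4 8 2)
  after f: (1 3 5 7 4 2)
  after f: (1 3 4 8 2)(5 6)

r' f f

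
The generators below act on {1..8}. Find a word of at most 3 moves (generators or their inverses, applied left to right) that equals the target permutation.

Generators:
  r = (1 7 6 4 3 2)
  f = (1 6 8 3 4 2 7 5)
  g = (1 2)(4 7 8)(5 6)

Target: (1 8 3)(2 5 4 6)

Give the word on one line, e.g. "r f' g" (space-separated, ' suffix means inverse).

  after f: (1 6 8 3 4 2 7 5)
  after f: (1 8 4 7)(2 5 6 3)
  after r: (1 8 3)(2 5 4 6)

f f r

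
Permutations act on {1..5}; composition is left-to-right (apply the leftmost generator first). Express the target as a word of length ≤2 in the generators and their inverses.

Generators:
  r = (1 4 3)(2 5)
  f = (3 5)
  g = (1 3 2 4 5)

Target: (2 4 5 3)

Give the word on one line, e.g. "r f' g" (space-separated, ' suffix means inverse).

r' g'

  after r': (1 3 4)(2 5)
  after g': (2 4 5 3)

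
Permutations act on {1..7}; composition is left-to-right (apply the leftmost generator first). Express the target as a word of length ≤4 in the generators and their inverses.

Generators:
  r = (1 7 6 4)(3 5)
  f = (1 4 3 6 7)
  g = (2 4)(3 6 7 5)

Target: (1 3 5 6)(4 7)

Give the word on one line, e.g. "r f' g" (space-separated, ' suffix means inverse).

  after r': (1 4 6 7)(3 5)
  after f: (1 3 5 6)(4 7)

r' f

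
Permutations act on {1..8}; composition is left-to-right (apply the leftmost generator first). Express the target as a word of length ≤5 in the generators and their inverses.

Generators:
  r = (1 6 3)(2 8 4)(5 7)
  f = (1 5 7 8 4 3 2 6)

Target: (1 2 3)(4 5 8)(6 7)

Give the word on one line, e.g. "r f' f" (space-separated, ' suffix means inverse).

  after f': (1 6 2 3 4 8 7 5)
  after f': (1 2 4 7)(3 8 5 6)
  after r: (1 8 7 6)(3 4 5)
  after f: (1 4 7)(2 6 5)
  after r: (1 2 3)(4 5 8)(6 7)

f' f' r f r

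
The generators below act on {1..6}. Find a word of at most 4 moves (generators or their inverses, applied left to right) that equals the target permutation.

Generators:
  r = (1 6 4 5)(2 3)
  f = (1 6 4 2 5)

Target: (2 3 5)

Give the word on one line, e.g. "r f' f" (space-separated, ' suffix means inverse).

  after r': (1 5 4 6)(2 3)
  after f: (2 3 5)

r' f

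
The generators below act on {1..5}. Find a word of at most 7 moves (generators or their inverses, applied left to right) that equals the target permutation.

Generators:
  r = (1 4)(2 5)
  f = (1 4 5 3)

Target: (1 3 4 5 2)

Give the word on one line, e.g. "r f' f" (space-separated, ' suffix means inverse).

r' f r r f

  after r': (1 4)(2 5)
  after f: (1 5 2 3)
  after r: (1 2 3 4)
  after r: (1 5 2 3)
  after f: (1 3 4 5 2)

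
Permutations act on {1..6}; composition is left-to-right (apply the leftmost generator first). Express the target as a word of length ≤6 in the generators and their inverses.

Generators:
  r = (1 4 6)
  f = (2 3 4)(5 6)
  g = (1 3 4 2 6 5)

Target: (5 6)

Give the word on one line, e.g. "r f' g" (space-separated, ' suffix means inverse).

r r f g f

  after r: (1 4 6)
  after r: (1 6 4)
  after f: (1 5 6 2 3 4)
  after g: (2 4 3)
  after f: (5 6)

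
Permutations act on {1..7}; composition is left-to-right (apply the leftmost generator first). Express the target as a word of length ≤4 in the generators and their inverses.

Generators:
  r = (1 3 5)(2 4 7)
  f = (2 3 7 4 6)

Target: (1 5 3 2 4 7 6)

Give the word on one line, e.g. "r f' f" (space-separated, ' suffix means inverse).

  after f: (2 3 7 4 6)
  after f: (2 7 6 3 4)
  after r': (1 5 3 2 4 7 6)

f f r'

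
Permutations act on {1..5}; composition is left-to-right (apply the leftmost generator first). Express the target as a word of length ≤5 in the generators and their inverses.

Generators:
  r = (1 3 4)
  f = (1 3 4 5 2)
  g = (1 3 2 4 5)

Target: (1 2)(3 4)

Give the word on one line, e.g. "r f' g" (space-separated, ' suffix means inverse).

  after g: (1 3 2 4 5)
  after f': (2 3 5)
  after f': (1 2)(3 4)

g f' f'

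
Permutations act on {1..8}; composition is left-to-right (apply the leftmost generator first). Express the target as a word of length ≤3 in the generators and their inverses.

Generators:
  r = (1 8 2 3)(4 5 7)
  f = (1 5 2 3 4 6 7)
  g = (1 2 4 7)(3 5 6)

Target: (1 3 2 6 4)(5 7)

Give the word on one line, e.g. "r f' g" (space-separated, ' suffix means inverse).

g f

  after g: (1 2 4 7)(3 5 6)
  after f: (1 3 2 6 4)(5 7)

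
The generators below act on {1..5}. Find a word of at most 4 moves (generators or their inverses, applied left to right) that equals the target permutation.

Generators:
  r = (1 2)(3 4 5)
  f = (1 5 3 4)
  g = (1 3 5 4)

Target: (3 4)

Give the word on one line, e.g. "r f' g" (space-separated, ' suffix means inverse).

f f g'

  after f: (1 5 3 4)
  after f: (1 3)(4 5)
  after g': (3 4)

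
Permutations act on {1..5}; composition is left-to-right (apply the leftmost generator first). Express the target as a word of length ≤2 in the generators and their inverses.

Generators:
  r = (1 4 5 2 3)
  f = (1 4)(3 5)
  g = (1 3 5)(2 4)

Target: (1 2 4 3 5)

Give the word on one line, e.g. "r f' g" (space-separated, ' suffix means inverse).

r' r'

  after r': (1 3 2 5 4)
  after r': (1 2 4 3 5)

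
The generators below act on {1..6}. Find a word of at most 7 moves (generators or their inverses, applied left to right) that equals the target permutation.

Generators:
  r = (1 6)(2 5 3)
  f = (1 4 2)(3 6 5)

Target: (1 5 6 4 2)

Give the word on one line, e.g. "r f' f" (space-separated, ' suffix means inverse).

r' f r r r

  after r': (1 6)(2 3 5)
  after f: (1 5)(2 6 4)
  after r: (1 3 2)(4 5 6)
  after r: (1 2 6 4 3 5)
  after r: (1 5 6 4 2)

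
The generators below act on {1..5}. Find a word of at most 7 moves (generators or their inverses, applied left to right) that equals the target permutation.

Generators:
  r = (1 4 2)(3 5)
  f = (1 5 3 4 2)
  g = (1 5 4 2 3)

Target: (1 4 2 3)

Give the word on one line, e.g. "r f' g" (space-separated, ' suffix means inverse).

r' g g r' r'

  after r': (1 2 4)(3 5)
  after g: (1 3 4 5)
  after g: (2 3)
  after r': (1 2 5 3 4)
  after r': (1 4 2 3)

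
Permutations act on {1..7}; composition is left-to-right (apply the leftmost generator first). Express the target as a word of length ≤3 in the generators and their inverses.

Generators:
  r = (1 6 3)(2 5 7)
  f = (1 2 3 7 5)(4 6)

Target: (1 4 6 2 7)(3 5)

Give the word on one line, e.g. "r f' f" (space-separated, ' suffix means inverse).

  after r: (1 6 3)(2 5 7)
  after f': (1 4 6 2 7)(3 5)

r f'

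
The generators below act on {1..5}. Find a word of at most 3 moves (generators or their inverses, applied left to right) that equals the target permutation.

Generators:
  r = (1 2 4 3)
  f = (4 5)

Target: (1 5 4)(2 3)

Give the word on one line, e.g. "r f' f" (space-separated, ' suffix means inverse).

  after r: (1 2 4 3)
  after r: (1 4)(2 3)
  after f': (1 5 4)(2 3)

r r f'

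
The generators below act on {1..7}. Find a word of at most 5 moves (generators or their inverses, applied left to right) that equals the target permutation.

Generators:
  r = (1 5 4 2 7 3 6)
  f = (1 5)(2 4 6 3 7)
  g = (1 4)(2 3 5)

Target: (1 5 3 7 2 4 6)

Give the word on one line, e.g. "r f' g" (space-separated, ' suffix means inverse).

  after r: (1 5 4 2 7 3 6)
  after f: (5 6)
  after f: (1 5 3 7 2 4 6)

r f f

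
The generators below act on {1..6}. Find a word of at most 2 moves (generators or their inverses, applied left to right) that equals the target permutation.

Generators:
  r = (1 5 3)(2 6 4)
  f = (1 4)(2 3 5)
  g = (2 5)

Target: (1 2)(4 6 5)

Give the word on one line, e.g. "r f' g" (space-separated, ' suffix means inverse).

r' f'

  after r': (1 3 5)(2 4 6)
  after f': (1 2)(4 6 5)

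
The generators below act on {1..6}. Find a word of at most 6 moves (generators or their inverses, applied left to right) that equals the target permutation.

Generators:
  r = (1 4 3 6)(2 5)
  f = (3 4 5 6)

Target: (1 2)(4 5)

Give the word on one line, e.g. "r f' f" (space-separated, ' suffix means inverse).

  after f: (3 4 5 6)
  after r: (1 4 2 5)
  after f: (1 5)(2 6 3 4)
  after r: (1 2)(4 5)

f r f r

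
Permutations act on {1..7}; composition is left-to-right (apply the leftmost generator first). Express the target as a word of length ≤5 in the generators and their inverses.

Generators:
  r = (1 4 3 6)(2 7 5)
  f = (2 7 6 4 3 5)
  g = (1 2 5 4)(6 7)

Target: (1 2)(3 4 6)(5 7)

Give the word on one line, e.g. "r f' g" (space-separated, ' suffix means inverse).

f r g g

  after f: (2 7 6 4 3 5)
  after r: (1 4 6 3 2 5 7)
  after g: (2 4 7)(3 5 6)
  after g: (1 2)(3 4 6)(5 7)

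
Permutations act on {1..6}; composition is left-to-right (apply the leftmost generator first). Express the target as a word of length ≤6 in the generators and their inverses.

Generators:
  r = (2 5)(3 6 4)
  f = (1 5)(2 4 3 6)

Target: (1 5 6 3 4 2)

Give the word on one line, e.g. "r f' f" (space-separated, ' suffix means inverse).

r' f r r

  after r': (2 5)(3 4 6)
  after f: (1 5 4 2)
  after r: (1 2)(3 6 4 5)
  after r: (1 5 6 3 4 2)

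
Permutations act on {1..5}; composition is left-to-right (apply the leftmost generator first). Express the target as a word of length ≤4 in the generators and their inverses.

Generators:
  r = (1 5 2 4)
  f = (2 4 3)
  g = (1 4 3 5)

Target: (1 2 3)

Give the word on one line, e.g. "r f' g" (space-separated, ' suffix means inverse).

f' g f' g'

  after f': (2 3 4)
  after g: (1 4 2 5)
  after f': (1 2 5)(3 4)
  after g': (1 2 3)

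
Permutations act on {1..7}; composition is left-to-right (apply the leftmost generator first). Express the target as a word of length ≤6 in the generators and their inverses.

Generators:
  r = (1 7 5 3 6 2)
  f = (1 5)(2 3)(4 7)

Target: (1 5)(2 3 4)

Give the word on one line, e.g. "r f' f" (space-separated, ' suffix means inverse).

r' r' f r' r'

  after r': (1 2 6 3 5 7)
  after r': (1 6 5)(2 3 7)
  after f: (1 6)(3 4 7)
  after r': (1 3 4)(2 6)(5 7)
  after r': (1 5)(2 3 4)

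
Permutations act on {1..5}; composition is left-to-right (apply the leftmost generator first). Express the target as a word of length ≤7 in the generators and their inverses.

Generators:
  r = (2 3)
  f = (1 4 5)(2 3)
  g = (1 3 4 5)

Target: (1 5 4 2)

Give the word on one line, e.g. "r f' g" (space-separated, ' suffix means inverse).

  after g': (1 5 4 3)
  after r': (1 5 4 2 3)
  after g: (2 4)
  after f': (1 5 4 3 2)
  after r: (1 5 4 2)

g' r' g f' r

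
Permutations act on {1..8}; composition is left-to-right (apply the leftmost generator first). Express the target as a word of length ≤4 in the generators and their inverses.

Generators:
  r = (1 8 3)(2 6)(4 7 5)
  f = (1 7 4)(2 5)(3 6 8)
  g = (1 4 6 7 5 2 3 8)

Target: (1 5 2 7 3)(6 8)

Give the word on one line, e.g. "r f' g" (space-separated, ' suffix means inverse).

  after f': (1 4 7)(2 5)(3 8 6)
  after r: (1 7 8 2 4 5 6)
  after r: (1 5 2 7 3)(6 8)

f' r r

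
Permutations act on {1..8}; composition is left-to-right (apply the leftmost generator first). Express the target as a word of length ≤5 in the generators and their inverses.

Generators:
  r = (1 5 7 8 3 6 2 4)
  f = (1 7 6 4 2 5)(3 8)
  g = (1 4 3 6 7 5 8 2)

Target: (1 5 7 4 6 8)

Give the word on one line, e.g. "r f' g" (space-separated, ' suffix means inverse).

r' g' g' g' g'

  after r': (1 4 2 6 3 8 7 5)
  after g': (2 3 5)(4 8 6)
  after g': (1 2 4 5 8 3 7 6)
  after g': (1 8 4 7 3 6 2)
  after g': (1 5 7 4 6 8)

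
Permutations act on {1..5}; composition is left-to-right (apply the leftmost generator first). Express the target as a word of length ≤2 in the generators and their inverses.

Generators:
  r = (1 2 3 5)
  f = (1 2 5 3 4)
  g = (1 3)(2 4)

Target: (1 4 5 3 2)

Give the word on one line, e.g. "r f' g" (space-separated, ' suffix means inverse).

g' f

  after g': (1 3)(2 4)
  after f: (1 4 5 3 2)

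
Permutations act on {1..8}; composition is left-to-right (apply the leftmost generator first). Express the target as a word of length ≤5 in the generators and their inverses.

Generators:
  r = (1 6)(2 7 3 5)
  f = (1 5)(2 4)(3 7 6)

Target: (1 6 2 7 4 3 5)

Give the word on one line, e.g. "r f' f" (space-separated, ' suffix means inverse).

r' f' r f f

  after r': (1 6)(2 5 3 7)
  after f': (1 7 4 2)(5 6)
  after r: (1 3 5)(2 6)(4 7)
  after f: (1 7 2 3)(4 6)
  after f: (1 6 2 7 4 3 5)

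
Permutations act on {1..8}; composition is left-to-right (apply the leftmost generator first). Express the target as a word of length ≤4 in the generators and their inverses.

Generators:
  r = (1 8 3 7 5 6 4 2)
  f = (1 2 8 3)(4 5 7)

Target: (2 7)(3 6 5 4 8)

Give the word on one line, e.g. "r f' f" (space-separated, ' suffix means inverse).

r f' r

  after r: (1 8 3 7 5 6 4 2)
  after f': (1 2 3 5 6 7 4)
  after r: (2 7)(3 6 5 4 8)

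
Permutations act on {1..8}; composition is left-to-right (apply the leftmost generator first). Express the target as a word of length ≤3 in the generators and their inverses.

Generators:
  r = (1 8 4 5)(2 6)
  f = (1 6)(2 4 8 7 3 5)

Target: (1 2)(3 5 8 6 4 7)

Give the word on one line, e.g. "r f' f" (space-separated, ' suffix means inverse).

r' f

  after r': (1 5 4 8)(2 6)
  after f: (1 2)(3 5 8 6 4 7)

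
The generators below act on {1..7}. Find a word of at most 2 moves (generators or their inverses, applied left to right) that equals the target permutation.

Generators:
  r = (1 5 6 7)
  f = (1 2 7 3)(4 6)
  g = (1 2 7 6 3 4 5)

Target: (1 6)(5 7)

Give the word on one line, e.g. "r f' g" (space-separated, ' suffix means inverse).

  after r: (1 5 6 7)
  after r: (1 6)(5 7)

r r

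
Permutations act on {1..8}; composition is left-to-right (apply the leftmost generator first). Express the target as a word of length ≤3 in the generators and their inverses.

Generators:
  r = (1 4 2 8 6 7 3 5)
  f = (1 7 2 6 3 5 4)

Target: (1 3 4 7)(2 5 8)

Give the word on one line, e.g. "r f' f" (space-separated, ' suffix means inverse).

f' f' r'

  after f': (1 4 5 3 6 2 7)
  after f': (1 5 6 7 4 3 2)
  after r': (1 3 4 7)(2 5 8)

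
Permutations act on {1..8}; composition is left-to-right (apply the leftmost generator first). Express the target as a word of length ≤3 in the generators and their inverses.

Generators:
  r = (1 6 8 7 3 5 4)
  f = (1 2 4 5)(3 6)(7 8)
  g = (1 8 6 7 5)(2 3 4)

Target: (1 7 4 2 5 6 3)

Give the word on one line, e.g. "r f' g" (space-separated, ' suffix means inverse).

  after g: (1 8 6 7 5)(2 3 4)
  after r: (1 7 4 2 5 6 3)

g r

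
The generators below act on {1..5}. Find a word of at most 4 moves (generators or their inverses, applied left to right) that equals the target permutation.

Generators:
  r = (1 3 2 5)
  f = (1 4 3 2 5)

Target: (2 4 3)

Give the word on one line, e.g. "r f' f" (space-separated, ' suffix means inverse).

  after f': (1 5 2 3 4)
  after f': (1 2 4 5 3)
  after r: (1 5 2 4)
  after r: (2 4 3)

f' f' r r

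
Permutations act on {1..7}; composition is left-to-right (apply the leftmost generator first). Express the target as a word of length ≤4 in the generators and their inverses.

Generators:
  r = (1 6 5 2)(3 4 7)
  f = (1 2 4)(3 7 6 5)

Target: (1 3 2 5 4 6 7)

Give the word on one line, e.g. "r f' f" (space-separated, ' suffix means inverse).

  after f: (1 2 4)(3 7 6 5)
  after f: (1 4 2)(3 6)(5 7)
  after r: (1 7 2 6 4)(3 5)
  after r: (1 3 2 5 4 6 7)

f f r r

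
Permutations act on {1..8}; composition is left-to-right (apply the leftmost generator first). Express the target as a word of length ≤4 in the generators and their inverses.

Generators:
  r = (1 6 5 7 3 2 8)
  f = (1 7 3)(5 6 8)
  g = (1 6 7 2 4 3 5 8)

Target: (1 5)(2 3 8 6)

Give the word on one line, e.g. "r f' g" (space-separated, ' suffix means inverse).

f r'

  after f: (1 7 3)(5 6 8)
  after r': (1 5)(2 3 8 6)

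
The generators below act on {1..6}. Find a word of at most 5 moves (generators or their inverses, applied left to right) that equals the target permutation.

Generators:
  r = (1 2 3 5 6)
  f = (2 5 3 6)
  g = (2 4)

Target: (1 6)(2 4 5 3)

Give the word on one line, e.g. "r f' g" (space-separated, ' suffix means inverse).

g r f'

  after g: (2 4)
  after r: (1 2 4 3 5 6)
  after f': (1 6)(2 4 5 3)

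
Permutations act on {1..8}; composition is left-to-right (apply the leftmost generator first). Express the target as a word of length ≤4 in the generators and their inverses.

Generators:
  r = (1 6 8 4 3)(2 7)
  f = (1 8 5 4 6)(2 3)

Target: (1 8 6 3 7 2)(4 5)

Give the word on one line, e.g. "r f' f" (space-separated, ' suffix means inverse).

f' r

  after f': (1 6 4 5 8)(2 3)
  after r: (1 8 6 3 7 2)(4 5)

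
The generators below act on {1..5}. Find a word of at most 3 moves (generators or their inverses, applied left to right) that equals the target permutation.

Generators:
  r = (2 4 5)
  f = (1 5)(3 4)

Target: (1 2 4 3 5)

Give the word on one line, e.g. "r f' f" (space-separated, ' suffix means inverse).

  after f': (1 5)(3 4)
  after r: (1 2 4 3 5)

f' r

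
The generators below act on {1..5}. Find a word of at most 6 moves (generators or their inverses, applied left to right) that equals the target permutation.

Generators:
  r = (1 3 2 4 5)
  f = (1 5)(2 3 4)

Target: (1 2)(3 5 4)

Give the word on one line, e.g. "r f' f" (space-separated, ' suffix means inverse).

f' f' r f r'

  after f': (1 5)(2 4 3)
  after f': (2 3 4)
  after r: (1 3 5)
  after f: (1 4 2 3)
  after r': (1 2)(3 5 4)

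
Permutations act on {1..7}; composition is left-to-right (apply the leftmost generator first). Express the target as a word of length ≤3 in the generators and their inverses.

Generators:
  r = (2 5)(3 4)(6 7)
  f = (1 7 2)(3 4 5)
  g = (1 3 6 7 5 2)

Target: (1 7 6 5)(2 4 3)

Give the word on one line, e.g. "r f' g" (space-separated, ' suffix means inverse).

  after g': (1 2 5 7 6 3)
  after f': (1 7 6 5)(2 4 3)

g' f'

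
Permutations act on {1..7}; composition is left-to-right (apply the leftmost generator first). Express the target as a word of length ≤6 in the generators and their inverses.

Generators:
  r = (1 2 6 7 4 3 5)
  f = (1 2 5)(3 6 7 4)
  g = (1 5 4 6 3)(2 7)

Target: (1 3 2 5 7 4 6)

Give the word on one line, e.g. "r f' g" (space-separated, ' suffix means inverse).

  after g': (1 3 6 4 5)(2 7)
  after f: (1 6 3 7 5 2 4)
  after g: (1 3 2 6)(4 5 7)
  after f': (1 4 2 3)(5 6)
  after r: (1 3 2 5 7 4 6)

g' f g f' r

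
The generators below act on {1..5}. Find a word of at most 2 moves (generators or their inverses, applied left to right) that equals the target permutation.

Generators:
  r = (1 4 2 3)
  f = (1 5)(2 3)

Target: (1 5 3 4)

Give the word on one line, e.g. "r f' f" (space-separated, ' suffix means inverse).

  after f': (1 5)(2 3)
  after r': (1 5 3 4)

f' r'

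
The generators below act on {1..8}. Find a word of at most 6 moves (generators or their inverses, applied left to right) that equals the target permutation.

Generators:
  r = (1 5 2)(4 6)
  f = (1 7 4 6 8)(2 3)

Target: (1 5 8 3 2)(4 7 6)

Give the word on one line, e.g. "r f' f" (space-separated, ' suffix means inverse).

f r' f' r

  after f: (1 7 4 6 8)(2 3)
  after r': (1 7 6 8 2 3 5)
  after f': (3 5 8)(4 7)
  after r: (1 5 8 3 2)(4 7 6)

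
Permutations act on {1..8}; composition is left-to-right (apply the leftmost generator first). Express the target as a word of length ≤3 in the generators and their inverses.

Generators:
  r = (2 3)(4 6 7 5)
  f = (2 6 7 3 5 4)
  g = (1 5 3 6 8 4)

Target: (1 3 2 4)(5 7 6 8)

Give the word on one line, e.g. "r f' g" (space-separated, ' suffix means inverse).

  after g: (1 5 3 6 8 4)
  after f': (1 3 2 4)(5 7 6 8)

g f'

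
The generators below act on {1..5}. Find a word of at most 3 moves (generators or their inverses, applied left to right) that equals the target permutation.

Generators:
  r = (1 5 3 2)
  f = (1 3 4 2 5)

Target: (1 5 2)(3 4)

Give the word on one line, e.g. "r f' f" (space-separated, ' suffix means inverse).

f r'

  after f: (1 3 4 2 5)
  after r': (1 5 2)(3 4)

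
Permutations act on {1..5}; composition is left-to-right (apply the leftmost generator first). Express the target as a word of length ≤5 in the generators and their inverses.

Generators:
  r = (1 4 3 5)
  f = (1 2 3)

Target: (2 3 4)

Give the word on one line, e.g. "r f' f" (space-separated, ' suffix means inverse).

  after f': (1 3 2)
  after r': (1 4)(2 5 3)
  after f': (1 4 3)(2 5)
  after f': (1 4 2 5)
  after r': (2 3 4)

f' r' f' f' r'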